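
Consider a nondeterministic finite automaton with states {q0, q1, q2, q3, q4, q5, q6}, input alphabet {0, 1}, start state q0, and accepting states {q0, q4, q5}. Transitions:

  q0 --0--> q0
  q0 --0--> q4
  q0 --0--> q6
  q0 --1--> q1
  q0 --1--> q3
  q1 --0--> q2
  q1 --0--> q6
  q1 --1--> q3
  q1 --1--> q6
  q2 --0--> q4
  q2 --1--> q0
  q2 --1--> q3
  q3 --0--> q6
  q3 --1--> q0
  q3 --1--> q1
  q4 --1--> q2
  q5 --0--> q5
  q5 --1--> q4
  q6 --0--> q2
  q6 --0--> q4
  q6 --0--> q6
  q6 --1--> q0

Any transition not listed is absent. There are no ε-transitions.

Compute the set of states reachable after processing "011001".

Start in {q0}.
Read '0': {q0} → {q0, q4, q6}.
Read '1': {q0, q4, q6} → {q0, q1, q2, q3}.
Read '1': {q0, q1, q2, q3} → {q0, q1, q3, q6}.
Read '0': {q0, q1, q3, q6} → {q0, q2, q4, q6}.
Read '0': {q0, q2, q4, q6} → {q0, q2, q4, q6}.
Read '1': {q0, q2, q4, q6} → {q0, q1, q2, q3}.

{q0, q1, q2, q3}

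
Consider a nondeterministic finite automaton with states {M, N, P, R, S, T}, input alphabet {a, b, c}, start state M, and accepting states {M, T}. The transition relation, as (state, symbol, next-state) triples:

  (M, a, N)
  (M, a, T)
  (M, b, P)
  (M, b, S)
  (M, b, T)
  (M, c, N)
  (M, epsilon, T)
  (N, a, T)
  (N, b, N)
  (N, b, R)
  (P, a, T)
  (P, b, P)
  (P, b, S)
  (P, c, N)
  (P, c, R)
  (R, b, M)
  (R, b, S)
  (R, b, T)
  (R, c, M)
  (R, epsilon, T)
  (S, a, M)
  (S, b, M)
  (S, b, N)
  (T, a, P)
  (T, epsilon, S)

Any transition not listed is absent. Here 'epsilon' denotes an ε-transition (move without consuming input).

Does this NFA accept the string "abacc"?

Yes

Start: ε-closure({M}) = {M, S, T}.
Read 'a': {M, S, T} → {M, N, P, S, T}.
Read 'b': {M, N, P, S, T} → {M, N, P, R, S, T}.
Read 'a': {M, N, P, R, S, T} → {M, N, P, S, T}.
Read 'c': {M, N, P, S, T} → {N, R, S, T}.
Read 'c': {N, R, S, T} → {M, S, T}.
The final set {M, S, T} contains the accepting states M, T.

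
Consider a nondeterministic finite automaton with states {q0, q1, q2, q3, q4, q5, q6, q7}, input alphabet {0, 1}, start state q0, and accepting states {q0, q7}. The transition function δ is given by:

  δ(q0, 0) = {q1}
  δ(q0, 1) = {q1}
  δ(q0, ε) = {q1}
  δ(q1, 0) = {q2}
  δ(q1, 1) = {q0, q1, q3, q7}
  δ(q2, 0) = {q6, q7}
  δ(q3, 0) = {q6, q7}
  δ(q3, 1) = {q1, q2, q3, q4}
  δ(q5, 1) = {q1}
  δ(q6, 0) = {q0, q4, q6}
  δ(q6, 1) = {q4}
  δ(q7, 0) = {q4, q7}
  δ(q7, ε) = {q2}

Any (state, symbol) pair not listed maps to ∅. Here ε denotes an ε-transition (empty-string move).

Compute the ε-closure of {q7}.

{q2, q7}

Begin with {q7}.
ε-move q7 → q2; add q2.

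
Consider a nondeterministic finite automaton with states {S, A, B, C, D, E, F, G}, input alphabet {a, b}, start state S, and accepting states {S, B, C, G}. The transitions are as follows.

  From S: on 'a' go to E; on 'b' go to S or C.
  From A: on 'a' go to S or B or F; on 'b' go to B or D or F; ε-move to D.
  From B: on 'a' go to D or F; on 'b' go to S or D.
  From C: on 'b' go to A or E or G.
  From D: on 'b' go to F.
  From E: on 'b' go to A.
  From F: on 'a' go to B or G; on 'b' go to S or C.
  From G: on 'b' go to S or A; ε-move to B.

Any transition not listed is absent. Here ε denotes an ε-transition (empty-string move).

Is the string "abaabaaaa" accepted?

Yes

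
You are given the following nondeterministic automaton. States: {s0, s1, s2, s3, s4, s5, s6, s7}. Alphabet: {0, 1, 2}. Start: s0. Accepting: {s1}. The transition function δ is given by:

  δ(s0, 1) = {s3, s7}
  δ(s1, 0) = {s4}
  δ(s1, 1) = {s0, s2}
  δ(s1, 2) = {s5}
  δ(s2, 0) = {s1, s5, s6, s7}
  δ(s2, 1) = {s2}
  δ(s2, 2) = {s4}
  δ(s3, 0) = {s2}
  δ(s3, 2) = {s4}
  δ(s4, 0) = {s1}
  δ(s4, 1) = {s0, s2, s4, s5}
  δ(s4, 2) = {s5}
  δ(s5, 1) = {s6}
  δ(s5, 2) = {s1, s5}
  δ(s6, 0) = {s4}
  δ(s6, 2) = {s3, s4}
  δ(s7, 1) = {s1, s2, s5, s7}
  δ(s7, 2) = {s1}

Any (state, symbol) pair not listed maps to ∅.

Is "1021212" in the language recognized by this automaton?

Yes

Start in {s0}.
Read '1': {s0} → {s3, s7}.
Read '0': {s3, s7} → {s2}.
Read '2': {s2} → {s4}.
Read '1': {s4} → {s0, s2, s4, s5}.
Read '2': {s0, s2, s4, s5} → {s1, s4, s5}.
Read '1': {s1, s4, s5} → {s0, s2, s4, s5, s6}.
Read '2': {s0, s2, s4, s5, s6} → {s1, s3, s4, s5}.
The final set {s1, s3, s4, s5} contains the accepting state s1.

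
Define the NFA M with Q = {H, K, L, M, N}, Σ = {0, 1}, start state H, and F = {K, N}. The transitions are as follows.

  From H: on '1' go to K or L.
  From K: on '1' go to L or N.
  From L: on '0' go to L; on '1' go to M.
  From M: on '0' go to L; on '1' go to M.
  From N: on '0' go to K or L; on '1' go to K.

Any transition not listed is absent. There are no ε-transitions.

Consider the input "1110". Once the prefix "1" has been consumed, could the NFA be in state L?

Start in {H}.
Read '1': H→{K, L}; now {K, L}.
State L is in {K, L}.

Yes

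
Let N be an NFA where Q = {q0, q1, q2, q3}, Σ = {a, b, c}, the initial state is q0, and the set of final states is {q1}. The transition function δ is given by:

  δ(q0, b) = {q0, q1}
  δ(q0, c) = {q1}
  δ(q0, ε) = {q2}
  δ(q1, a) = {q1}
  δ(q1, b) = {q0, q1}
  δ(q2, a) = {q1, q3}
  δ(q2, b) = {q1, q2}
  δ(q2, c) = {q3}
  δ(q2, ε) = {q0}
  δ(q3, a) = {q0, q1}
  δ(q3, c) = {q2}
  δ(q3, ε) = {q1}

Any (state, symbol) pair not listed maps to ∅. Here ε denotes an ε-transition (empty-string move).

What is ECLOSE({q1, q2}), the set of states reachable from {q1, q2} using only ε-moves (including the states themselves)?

{q0, q1, q2}

Begin with {q1, q2}.
ε-move q2 → q0; add q0.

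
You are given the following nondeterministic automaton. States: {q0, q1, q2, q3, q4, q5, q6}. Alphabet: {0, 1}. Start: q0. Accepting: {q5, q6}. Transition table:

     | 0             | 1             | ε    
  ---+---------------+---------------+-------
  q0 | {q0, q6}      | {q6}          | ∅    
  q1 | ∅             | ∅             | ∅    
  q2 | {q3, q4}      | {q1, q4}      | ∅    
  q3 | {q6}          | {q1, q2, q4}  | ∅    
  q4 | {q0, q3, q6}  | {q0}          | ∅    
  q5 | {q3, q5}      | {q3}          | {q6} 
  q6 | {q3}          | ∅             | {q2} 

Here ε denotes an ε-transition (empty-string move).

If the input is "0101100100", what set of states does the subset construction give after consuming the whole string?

Start in {q0}.
Read '0': {q0} → {q0, q2, q6}.
Read '1': {q0, q2, q6} → {q1, q2, q4, q6}.
Read '0': {q1, q2, q4, q6} → {q0, q2, q3, q4, q6}.
Read '1': {q0, q2, q3, q4, q6} → {q0, q1, q2, q4, q6}.
Read '1': {q0, q1, q2, q4, q6} → {q0, q1, q2, q4, q6}.
Read '0': {q0, q1, q2, q4, q6} → {q0, q2, q3, q4, q6}.
Read '0': {q0, q2, q3, q4, q6} → {q0, q2, q3, q4, q6}.
Read '1': {q0, q2, q3, q4, q6} → {q0, q1, q2, q4, q6}.
Read '0': {q0, q1, q2, q4, q6} → {q0, q2, q3, q4, q6}.
Read '0': {q0, q2, q3, q4, q6} → {q0, q2, q3, q4, q6}.

{q0, q2, q3, q4, q6}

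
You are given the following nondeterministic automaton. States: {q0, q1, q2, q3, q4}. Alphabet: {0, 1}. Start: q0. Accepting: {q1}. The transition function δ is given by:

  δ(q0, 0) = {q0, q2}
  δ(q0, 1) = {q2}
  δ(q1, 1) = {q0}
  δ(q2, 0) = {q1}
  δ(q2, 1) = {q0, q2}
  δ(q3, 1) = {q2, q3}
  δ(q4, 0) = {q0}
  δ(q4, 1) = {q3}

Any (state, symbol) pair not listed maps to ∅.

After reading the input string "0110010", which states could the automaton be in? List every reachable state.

{q0, q1, q2}

Start in {q0}.
Read '0': {q0} → {q0, q2}.
Read '1': {q0, q2} → {q0, q2}.
Read '1': {q0, q2} → {q0, q2}.
Read '0': {q0, q2} → {q0, q1, q2}.
Read '0': {q0, q1, q2} → {q0, q1, q2}.
Read '1': {q0, q1, q2} → {q0, q2}.
Read '0': {q0, q2} → {q0, q1, q2}.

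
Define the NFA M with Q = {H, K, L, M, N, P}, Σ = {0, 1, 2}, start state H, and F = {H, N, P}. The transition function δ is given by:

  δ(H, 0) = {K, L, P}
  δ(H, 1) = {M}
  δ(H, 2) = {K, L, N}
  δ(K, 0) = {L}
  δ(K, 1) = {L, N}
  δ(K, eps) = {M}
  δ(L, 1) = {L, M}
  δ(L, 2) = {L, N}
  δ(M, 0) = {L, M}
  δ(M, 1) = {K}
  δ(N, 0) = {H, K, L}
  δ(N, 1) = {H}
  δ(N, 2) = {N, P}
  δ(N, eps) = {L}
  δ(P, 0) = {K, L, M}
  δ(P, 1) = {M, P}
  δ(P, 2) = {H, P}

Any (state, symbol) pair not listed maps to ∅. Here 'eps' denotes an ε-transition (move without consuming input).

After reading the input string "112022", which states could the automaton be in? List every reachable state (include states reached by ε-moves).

Start in {H}.
Read '1': {H} → {M}.
Read '1': {M} → {K, M}.
Read '2': {K, M} → ∅.
The set is empty and remains empty for the remaining 3 symbols.

∅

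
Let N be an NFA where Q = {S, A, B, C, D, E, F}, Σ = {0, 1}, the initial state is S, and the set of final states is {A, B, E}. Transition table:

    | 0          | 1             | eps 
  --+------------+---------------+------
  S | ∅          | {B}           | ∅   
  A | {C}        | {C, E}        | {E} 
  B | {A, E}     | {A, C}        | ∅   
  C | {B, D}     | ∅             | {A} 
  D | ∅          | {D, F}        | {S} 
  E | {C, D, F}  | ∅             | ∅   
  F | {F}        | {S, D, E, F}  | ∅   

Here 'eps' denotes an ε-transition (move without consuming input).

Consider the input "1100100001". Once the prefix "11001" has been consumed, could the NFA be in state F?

Yes

Start in {S}.
Read '1': S→{B}; now {B}.
Read '1': B→{A, C}; union {A, C}; ε-closure = {A, C, E}.
Read '0': A→{C}, C→{B, D}, E→{C, D, F}; union {B, C, D, F}; ε-closure = {S, A, B, C, D, E, F}.
Read '0': S→∅, A→{C}, B→{A, E}, C→{B, D}, D→∅, E→{C, D, F}, F→{F}; union {A, B, C, D, E, F}; ε-closure = {S, A, B, C, D, E, F}.
Read '1': S→{B}, A→{C, E}, B→{A, C}, C→∅, D→{D, F}, E→∅, F→{S, D, E, F}; now {S, A, B, C, D, E, F}.
State F is in {S, A, B, C, D, E, F}.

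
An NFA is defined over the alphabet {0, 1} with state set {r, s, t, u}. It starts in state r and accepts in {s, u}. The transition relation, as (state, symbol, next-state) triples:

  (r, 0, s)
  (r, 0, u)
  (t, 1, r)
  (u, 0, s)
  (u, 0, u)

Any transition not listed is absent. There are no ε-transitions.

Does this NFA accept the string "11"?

No

Start in {r}.
Read '1': r→∅; now ∅.
The set is empty and remains empty for the remaining 1 symbol.
The final set ∅ contains no accepting state.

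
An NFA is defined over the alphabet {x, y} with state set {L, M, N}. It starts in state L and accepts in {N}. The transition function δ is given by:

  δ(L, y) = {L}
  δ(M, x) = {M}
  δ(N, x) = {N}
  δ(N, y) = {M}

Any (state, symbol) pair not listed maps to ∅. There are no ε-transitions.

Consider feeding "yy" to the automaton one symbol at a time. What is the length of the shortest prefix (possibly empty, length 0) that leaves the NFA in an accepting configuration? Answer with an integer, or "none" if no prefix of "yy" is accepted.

none

Start in {L}.
Read 'y': {L} → {L}.
Read 'y': {L} → {L}.
No reachable set along the way intersects F.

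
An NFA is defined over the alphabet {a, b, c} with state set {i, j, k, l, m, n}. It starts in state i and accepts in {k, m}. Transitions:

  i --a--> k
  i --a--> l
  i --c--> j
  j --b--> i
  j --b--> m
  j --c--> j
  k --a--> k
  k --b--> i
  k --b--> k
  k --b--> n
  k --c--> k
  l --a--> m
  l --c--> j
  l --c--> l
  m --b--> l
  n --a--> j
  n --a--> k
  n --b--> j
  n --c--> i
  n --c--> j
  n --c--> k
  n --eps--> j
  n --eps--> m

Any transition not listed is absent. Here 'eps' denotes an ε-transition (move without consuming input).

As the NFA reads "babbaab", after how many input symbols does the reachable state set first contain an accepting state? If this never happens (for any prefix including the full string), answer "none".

none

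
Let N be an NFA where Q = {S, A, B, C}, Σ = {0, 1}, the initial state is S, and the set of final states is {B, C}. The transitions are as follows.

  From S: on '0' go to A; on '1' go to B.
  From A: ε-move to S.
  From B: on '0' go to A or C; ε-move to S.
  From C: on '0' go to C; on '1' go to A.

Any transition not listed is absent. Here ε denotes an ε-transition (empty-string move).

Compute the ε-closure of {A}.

{S, A}

Begin with {A}.
ε-move A → S; add S.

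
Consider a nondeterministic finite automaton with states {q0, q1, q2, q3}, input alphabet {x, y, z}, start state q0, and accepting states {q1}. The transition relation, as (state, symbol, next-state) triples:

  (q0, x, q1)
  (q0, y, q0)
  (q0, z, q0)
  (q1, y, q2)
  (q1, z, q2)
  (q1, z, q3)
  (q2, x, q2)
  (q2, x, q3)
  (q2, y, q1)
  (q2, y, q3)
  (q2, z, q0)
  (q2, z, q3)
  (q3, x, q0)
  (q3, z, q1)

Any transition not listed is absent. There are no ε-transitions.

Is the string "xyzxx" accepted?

Start in {q0}.
Read 'x': q0→{q1}; now {q1}.
Read 'y': q1→{q2}; now {q2}.
Read 'z': q2→{q0, q3}; now {q0, q3}.
Read 'x': q0→{q1}, q3→{q0}; now {q0, q1}.
Read 'x': q0→{q1}, q1→∅; now {q1}.
The final set {q1} contains the accepting state q1.

Yes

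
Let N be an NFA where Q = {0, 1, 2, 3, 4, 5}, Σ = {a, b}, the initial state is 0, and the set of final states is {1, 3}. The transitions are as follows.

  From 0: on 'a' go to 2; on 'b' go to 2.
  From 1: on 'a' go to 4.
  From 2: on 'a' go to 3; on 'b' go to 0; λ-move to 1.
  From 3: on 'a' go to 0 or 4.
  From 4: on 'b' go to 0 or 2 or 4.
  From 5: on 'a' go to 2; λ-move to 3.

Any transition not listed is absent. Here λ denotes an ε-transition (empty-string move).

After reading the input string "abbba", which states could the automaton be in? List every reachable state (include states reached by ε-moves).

{1, 2}

Start in {0}.
Read 'a': {0} → {1, 2}.
Read 'b': {1, 2} → {0}.
Read 'b': {0} → {1, 2}.
Read 'b': {1, 2} → {0}.
Read 'a': {0} → {1, 2}.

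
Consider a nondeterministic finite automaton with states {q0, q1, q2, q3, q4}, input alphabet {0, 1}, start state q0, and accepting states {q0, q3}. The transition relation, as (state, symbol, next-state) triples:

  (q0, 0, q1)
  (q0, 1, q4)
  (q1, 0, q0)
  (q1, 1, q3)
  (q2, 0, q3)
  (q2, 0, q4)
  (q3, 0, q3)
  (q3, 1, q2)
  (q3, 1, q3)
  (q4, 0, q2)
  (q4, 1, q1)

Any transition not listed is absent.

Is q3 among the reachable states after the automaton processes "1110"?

Yes

Start in {q0}.
Read '1': {q0} → {q4}.
Read '1': {q4} → {q1}.
Read '1': {q1} → {q3}.
Read '0': {q3} → {q3}.
State q3 is in {q3}.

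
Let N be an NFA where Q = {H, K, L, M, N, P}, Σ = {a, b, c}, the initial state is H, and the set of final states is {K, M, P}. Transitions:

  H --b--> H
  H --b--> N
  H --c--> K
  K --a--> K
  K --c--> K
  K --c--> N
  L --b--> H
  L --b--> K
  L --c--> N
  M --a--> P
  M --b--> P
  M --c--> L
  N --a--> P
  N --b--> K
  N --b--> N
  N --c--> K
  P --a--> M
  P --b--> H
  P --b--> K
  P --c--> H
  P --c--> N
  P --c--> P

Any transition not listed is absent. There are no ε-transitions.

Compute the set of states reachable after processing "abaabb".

∅

Start in {H}.
Read 'a': {H} → ∅.
The set is empty and remains empty for the remaining 5 symbols.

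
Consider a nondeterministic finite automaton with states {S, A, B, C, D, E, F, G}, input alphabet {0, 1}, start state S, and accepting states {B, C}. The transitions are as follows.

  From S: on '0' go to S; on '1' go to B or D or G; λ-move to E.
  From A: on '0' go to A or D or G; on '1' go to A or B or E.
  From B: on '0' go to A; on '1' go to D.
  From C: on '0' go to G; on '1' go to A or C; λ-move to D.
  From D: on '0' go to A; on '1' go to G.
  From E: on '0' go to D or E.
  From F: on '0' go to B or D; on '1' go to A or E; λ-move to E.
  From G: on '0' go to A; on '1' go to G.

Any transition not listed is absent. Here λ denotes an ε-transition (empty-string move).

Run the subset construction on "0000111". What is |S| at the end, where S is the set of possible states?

5

Start: ε-closure({S}) = {S, E}.
Read '0': S→{S}, E→{D, E}; now {S, D, E}.
Read '0': S→{S}, D→{A}, E→{D, E}; now {S, A, D, E}.
Read '0': S→{S}, A→{A, D, G}, D→{A}, E→{D, E}; now {S, A, D, E, G}.
Read '0': S→{S}, A→{A, D, G}, D→{A}, E→{D, E}, G→{A}; now {S, A, D, E, G}.
Read '1': S→{B, D, G}, A→{A, B, E}, D→{G}, E→∅, G→{G}; now {A, B, D, E, G}.
Read '1': A→{A, B, E}, B→{D}, D→{G}, E→∅, G→{G}; now {A, B, D, E, G}.
Read '1': A→{A, B, E}, B→{D}, D→{G}, E→∅, G→{G}; now {A, B, D, E, G}.
That set has 5 states.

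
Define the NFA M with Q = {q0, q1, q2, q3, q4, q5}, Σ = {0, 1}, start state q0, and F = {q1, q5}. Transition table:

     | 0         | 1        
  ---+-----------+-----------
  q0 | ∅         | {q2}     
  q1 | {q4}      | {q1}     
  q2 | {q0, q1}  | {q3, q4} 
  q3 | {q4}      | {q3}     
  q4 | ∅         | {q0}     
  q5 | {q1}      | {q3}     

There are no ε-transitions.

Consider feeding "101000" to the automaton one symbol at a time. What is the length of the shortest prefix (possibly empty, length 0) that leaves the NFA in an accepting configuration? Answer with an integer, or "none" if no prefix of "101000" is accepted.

Start in {q0}.
Read '1': q0→{q2}; now {q2}.
Read '0': q2→{q0, q1}; now {q0, q1}.
None of the earlier sets intersect F, but {q0, q1} does.

2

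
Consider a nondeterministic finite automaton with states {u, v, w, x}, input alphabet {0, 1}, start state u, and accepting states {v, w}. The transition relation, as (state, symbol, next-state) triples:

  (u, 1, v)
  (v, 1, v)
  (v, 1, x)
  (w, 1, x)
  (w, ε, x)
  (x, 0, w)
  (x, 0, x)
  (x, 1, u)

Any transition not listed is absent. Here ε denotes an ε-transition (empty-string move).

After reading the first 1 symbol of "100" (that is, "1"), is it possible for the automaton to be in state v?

Yes

Start in {u}.
Read '1': u→{v}; now {v}.
State v is in {v}.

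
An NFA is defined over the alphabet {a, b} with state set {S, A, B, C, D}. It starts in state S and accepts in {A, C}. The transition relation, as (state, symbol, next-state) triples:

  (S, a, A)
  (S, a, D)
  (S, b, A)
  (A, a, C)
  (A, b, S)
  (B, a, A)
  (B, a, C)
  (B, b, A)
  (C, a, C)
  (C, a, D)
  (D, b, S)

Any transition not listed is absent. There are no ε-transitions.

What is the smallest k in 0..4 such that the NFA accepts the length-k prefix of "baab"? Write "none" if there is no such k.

Start in {S}.
Read 'b': {S} → {A}.
None of the earlier sets intersect F, but {A} does.

1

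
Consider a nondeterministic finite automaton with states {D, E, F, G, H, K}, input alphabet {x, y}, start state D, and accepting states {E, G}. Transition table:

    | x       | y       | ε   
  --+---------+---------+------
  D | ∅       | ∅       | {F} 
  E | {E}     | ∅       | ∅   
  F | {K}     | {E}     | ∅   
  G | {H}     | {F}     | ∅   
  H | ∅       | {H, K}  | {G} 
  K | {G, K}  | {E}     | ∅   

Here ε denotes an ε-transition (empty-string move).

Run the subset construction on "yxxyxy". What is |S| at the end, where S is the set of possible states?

0

Start: ε-closure({D}) = {D, F}.
Read 'y': D→∅, F→{E}; now {E}.
Read 'x': E→{E}; now {E}.
Read 'x': E→{E}; now {E}.
Read 'y': E→∅; now ∅.
The set is empty and remains empty for the remaining 2 symbols.
That set has 0 states.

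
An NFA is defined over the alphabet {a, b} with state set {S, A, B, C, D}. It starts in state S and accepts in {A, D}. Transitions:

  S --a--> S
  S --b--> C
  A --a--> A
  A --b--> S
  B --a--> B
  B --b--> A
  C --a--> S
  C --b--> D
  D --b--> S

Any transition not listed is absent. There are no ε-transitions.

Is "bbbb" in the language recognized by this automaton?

No

Start in {S}.
Read 'b': {S} → {C}.
Read 'b': {C} → {D}.
Read 'b': {D} → {S}.
Read 'b': {S} → {C}.
The final set {C} contains no accepting state.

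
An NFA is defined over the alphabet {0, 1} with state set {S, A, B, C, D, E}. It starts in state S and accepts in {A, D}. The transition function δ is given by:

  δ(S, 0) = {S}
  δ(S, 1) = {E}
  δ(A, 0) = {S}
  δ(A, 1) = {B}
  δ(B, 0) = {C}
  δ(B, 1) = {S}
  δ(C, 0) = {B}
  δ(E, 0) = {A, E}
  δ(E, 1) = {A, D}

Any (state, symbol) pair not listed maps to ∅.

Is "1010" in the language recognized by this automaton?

No

Start in {S}.
Read '1': S→{E}; now {E}.
Read '0': E→{A, E}; now {A, E}.
Read '1': A→{B}, E→{A, D}; now {A, B, D}.
Read '0': A→{S}, B→{C}, D→∅; now {S, C}.
The final set {S, C} contains no accepting state.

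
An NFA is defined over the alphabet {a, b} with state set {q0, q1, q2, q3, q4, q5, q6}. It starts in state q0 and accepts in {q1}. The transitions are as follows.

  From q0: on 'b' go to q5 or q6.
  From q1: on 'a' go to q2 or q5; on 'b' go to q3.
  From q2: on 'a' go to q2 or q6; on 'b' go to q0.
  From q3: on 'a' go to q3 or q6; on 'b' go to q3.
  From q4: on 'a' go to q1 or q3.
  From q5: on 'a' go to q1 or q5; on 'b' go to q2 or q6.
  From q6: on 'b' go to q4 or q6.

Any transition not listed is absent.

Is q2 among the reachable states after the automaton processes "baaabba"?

No

Start in {q0}.
Read 'b': {q0} → {q5, q6}.
Read 'a': {q5, q6} → {q1, q5}.
Read 'a': {q1, q5} → {q1, q2, q5}.
Read 'a': {q1, q2, q5} → {q1, q2, q5, q6}.
Read 'b': {q1, q2, q5, q6} → {q0, q2, q3, q4, q6}.
Read 'b': {q0, q2, q3, q4, q6} → {q0, q3, q4, q5, q6}.
Read 'a': {q0, q3, q4, q5, q6} → {q1, q3, q5, q6}.
State q2 is not in {q1, q3, q5, q6}.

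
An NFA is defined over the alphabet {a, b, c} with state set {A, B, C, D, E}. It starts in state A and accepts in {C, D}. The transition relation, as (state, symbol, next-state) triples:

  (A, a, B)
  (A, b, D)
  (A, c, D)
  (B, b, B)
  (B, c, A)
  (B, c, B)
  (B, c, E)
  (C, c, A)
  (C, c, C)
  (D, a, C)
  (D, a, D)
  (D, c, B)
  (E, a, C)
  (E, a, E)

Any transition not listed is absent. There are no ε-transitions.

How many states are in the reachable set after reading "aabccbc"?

0

Start in {A}.
Read 'a': {A} → {B}.
Read 'a': {B} → ∅.
The set is empty and remains empty for the remaining 5 symbols.
That set has 0 states.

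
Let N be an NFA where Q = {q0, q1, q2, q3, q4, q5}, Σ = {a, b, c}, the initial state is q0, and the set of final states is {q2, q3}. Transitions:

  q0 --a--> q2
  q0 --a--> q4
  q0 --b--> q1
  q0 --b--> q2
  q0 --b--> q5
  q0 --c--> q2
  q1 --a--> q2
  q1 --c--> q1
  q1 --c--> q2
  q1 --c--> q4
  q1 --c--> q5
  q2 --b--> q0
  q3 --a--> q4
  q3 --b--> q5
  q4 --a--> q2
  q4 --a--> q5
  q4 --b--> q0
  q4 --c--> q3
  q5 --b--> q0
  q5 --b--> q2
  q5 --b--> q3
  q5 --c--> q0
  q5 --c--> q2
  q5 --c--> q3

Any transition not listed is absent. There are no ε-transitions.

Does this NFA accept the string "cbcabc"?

No

Start in {q0}.
Read 'c': {q0} → {q2}.
Read 'b': {q2} → {q0}.
Read 'c': {q0} → {q2}.
Read 'a': {q2} → ∅.
The set is empty and remains empty for the remaining 2 symbols.
The final set ∅ contains no accepting state.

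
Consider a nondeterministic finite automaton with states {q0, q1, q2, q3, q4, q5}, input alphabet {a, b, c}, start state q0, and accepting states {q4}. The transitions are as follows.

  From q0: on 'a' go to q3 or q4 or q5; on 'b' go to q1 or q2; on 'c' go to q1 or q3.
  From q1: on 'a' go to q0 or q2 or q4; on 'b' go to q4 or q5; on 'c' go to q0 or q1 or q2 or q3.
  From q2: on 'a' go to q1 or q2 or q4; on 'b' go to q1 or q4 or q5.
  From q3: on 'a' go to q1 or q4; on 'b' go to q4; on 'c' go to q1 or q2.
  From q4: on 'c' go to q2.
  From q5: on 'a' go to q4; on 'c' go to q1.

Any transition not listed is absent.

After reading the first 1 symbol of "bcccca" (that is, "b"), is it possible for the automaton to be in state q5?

Start in {q0}.
Read 'b': {q0} → {q1, q2}.
State q5 is not in {q1, q2}.

No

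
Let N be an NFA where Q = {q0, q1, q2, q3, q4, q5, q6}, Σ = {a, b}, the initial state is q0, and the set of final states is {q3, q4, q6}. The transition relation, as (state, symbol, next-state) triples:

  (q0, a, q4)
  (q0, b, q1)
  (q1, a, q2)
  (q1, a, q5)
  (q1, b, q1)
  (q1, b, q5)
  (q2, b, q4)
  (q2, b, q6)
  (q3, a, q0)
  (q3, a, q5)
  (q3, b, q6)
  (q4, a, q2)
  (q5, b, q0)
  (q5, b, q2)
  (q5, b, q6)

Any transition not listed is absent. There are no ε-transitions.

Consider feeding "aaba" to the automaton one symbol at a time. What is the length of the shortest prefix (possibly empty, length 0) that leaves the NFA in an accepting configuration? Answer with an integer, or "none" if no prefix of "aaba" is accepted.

1

Start in {q0}.
Read 'a': q0→{q4}; now {q4}.
None of the earlier sets intersect F, but {q4} does.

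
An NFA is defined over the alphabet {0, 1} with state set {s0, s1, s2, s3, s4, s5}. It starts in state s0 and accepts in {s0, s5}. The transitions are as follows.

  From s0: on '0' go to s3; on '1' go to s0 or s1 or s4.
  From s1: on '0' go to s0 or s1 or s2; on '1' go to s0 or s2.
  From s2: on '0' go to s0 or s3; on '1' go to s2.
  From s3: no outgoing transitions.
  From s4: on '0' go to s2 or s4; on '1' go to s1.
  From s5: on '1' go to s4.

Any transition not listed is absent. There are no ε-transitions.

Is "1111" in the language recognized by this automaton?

Start in {s0}.
Read '1': {s0} → {s0, s1, s4}.
Read '1': {s0, s1, s4} → {s0, s1, s2, s4}.
Read '1': {s0, s1, s2, s4} → {s0, s1, s2, s4}.
Read '1': {s0, s1, s2, s4} → {s0, s1, s2, s4}.
The final set {s0, s1, s2, s4} contains the accepting state s0.

Yes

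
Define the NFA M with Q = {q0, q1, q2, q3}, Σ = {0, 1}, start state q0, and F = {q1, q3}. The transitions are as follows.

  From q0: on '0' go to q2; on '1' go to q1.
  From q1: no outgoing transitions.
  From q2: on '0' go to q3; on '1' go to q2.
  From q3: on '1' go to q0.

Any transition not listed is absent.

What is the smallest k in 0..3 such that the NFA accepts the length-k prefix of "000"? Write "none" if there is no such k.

2

Start in {q0}.
Read '0': {q0} → {q2}.
Read '0': {q2} → {q3}.
None of the earlier sets intersect F, but {q3} does.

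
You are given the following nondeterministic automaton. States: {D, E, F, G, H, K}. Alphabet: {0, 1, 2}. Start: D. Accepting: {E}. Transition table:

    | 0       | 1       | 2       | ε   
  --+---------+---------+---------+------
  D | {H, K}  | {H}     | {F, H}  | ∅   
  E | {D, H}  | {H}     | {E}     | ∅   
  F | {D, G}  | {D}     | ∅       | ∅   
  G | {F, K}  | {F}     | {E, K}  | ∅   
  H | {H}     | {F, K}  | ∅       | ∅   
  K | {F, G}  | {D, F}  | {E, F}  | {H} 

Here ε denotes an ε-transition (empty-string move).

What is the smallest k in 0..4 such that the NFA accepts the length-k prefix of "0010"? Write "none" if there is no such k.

Start in {D}.
Read '0': {D} → {H, K}.
Read '0': {H, K} → {F, G, H}.
Read '1': {F, G, H} → {D, F, H, K}.
Read '0': {D, F, H, K} → {D, F, G, H, K}.
No reachable set along the way intersects F.

none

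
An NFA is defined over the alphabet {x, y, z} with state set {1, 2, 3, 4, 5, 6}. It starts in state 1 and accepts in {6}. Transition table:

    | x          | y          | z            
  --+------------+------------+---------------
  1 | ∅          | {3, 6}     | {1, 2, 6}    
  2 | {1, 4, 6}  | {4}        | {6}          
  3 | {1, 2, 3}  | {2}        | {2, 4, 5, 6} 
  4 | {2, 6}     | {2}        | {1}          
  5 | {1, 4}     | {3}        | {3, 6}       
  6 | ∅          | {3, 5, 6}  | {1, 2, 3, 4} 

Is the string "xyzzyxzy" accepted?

Start in {1}.
Read 'x': {1} → ∅.
The set is empty and remains empty for the remaining 7 symbols.
The final set ∅ contains no accepting state.

No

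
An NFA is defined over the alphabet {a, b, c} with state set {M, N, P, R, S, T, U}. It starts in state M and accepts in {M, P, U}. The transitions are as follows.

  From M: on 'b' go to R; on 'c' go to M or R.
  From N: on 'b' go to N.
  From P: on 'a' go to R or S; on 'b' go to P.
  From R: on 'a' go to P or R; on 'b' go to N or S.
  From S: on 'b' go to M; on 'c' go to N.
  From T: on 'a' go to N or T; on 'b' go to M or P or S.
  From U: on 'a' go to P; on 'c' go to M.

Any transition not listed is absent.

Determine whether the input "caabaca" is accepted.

Start in {M}.
Read 'c': {M} → {M, R}.
Read 'a': {M, R} → {P, R}.
Read 'a': {P, R} → {P, R, S}.
Read 'b': {P, R, S} → {M, N, P, S}.
Read 'a': {M, N, P, S} → {R, S}.
Read 'c': {R, S} → {N}.
Read 'a': {N} → ∅.
The final set ∅ contains no accepting state.

No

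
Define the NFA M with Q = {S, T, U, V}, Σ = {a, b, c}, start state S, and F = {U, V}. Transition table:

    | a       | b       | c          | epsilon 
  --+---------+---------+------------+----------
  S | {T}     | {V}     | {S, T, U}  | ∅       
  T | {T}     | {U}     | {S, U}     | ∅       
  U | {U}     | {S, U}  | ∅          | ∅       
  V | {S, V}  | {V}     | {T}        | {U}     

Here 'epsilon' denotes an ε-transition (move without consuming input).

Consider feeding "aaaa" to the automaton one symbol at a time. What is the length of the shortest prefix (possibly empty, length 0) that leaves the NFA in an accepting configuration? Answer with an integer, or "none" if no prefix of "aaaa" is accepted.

none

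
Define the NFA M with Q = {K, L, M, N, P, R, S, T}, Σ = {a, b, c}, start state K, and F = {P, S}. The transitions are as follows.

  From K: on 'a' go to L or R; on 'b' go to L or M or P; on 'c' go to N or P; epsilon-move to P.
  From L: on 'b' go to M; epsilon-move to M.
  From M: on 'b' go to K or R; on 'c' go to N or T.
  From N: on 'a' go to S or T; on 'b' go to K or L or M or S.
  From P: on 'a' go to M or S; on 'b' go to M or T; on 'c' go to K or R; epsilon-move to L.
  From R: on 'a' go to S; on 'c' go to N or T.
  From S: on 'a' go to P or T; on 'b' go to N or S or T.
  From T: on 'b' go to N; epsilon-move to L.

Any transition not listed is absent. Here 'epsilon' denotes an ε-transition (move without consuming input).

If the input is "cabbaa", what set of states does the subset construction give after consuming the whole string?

Start: ε-closure({K}) = {K, L, M, P}.
Read 'c': K→{N, P}, L→∅, M→{N, T}, P→{K, R}; union {K, N, P, R, T}; ε-closure = {K, L, M, N, P, R, T}.
Read 'a': K→{L, R}, L→∅, M→∅, N→{S, T}, P→{M, S}, R→{S}, T→∅; now {L, M, R, S, T}.
Read 'b': L→{M}, M→{K, R}, R→∅, S→{N, S, T}, T→{N}; union {K, M, N, R, S, T}; ε-closure = {K, L, M, N, P, R, S, T}.
Read 'b': K→{L, M, P}, L→{M}, M→{K, R}, N→{K, L, M, S}, P→{M, T}, R→∅, S→{N, S, T}, T→{N}; now {K, L, M, N, P, R, S, T}.
Read 'a': K→{L, R}, L→∅, M→∅, N→{S, T}, P→{M, S}, R→{S}, S→{P, T}, T→∅; now {L, M, P, R, S, T}.
Read 'a': L→∅, M→∅, P→{M, S}, R→{S}, S→{P, T}, T→∅; union {M, P, S, T}; ε-closure = {L, M, P, S, T}.

{L, M, P, S, T}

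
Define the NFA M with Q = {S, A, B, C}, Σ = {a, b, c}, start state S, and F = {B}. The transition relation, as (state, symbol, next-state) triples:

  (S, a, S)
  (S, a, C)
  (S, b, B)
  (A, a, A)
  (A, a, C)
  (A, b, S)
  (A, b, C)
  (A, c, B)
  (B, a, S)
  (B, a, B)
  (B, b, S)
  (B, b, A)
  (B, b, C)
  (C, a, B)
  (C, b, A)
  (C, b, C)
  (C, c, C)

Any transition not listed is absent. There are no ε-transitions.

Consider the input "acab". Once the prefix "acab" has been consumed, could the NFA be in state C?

Yes

Start in {S}.
Read 'a': {S} → {S, C}.
Read 'c': {S, C} → {C}.
Read 'a': {C} → {B}.
Read 'b': {B} → {S, A, C}.
State C is in {S, A, C}.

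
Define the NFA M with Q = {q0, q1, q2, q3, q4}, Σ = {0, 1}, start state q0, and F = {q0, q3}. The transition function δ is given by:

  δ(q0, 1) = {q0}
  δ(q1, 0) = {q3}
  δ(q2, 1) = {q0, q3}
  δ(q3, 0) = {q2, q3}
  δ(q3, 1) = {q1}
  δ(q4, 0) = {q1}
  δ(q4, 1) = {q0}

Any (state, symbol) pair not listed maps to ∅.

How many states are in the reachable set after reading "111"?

Start in {q0}.
Read '1': {q0} → {q0}.
Read '1': {q0} → {q0}.
Read '1': {q0} → {q0}.
That set has 1 state.

1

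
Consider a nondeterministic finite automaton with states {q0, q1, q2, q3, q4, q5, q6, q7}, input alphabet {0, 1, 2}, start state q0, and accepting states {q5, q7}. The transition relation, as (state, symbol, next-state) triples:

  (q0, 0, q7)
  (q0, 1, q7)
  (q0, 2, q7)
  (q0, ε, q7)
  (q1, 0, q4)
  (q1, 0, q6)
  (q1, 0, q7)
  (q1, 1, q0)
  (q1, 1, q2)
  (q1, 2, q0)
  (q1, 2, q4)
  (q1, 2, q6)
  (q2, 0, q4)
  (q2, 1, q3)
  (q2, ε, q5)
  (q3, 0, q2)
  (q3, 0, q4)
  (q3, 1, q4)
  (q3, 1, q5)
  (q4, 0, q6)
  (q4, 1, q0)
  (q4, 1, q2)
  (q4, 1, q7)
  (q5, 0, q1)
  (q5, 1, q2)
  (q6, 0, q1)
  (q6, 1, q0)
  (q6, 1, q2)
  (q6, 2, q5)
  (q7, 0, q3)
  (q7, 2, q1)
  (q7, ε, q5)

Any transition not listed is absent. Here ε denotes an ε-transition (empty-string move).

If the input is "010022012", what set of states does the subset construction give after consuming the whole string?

{q1, q5, q7}

Start: ε-closure({q0}) = {q0, q5, q7}.
Read '0': q0→{q7}, q5→{q1}, q7→{q3}; union {q1, q3, q7}; ε-closure = {q1, q3, q5, q7}.
Read '1': q1→{q0, q2}, q3→{q4, q5}, q5→{q2}, q7→∅; union {q0, q2, q4, q5}; ε-closure = {q0, q2, q4, q5, q7}.
Read '0': q0→{q7}, q2→{q4}, q4→{q6}, q5→{q1}, q7→{q3}; union {q1, q3, q4, q6, q7}; ε-closure = {q1, q3, q4, q5, q6, q7}.
Read '0': q1→{q4, q6, q7}, q3→{q2, q4}, q4→{q6}, q5→{q1}, q6→{q1}, q7→{q3}; union {q1, q2, q3, q4, q6, q7}; ε-closure = {q1, q2, q3, q4, q5, q6, q7}.
Read '2': q1→{q0, q4, q6}, q2→∅, q3→∅, q4→∅, q5→∅, q6→{q5}, q7→{q1}; union {q0, q1, q4, q5, q6}; ε-closure = {q0, q1, q4, q5, q6, q7}.
Read '2': q0→{q7}, q1→{q0, q4, q6}, q4→∅, q5→∅, q6→{q5}, q7→{q1}; now {q0, q1, q4, q5, q6, q7}.
Read '0': q0→{q7}, q1→{q4, q6, q7}, q4→{q6}, q5→{q1}, q6→{q1}, q7→{q3}; union {q1, q3, q4, q6, q7}; ε-closure = {q1, q3, q4, q5, q6, q7}.
Read '1': q1→{q0, q2}, q3→{q4, q5}, q4→{q0, q2, q7}, q5→{q2}, q6→{q0, q2}, q7→∅; now {q0, q2, q4, q5, q7}.
Read '2': q0→{q7}, q2→∅, q4→∅, q5→∅, q7→{q1}; union {q1, q7}; ε-closure = {q1, q5, q7}.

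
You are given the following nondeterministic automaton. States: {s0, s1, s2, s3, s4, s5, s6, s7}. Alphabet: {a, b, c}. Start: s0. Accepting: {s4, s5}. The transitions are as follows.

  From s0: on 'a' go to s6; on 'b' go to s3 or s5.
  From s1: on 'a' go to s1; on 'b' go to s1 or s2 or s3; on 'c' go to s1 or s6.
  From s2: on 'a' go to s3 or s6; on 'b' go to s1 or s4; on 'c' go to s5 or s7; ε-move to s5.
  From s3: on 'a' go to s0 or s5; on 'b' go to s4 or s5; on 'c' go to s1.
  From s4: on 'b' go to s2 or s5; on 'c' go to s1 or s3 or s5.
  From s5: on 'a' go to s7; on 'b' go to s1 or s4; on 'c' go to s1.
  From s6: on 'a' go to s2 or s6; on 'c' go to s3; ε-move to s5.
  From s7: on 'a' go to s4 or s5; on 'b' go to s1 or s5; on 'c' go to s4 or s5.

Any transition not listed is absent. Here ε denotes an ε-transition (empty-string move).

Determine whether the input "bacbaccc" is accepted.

Yes

Start in {s0}.
Read 'b': {s0} → {s3, s5}.
Read 'a': {s3, s5} → {s0, s5, s7}.
Read 'c': {s0, s5, s7} → {s1, s4, s5}.
Read 'b': {s1, s4, s5} → {s1, s2, s3, s4, s5}.
Read 'a': {s1, s2, s3, s4, s5} → {s0, s1, s3, s5, s6, s7}.
Read 'c': {s0, s1, s3, s5, s6, s7} → {s1, s3, s4, s5, s6}.
Read 'c': {s1, s3, s4, s5, s6} → {s1, s3, s5, s6}.
Read 'c': {s1, s3, s5, s6} → {s1, s3, s5, s6}.
The final set {s1, s3, s5, s6} contains the accepting state s5.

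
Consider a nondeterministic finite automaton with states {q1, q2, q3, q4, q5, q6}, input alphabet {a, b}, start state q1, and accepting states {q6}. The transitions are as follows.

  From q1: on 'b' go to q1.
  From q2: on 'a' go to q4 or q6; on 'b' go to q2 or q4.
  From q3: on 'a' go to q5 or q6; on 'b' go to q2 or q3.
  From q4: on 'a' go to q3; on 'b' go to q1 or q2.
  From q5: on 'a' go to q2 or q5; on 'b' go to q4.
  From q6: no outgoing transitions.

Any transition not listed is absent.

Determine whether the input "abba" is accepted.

No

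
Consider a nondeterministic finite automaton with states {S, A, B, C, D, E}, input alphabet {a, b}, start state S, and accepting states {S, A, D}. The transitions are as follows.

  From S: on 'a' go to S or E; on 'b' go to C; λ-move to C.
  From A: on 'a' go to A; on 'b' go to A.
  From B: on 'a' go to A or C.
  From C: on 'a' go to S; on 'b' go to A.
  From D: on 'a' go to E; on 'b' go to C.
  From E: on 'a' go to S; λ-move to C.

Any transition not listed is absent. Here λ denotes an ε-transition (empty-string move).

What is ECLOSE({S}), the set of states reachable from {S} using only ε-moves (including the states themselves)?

{S, C}

Begin with {S}.
ε-move S → C; add C.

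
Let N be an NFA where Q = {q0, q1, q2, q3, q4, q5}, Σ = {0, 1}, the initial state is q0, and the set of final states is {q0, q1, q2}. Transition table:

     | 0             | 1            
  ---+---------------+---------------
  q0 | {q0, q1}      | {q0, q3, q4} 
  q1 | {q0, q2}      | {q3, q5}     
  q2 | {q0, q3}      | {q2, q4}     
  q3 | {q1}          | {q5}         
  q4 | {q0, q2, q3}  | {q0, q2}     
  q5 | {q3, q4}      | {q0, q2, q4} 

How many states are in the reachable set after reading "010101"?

5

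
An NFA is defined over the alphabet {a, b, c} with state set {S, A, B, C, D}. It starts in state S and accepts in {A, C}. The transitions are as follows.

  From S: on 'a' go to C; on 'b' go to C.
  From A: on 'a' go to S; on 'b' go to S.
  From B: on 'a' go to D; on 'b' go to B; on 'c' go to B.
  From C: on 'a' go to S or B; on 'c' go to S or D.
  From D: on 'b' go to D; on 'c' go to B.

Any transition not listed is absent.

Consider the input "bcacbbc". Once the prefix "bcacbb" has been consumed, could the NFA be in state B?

No

Start in {S}.
Read 'b': {S} → {C}.
Read 'c': {C} → {S, D}.
Read 'a': {S, D} → {C}.
Read 'c': {C} → {S, D}.
Read 'b': {S, D} → {C, D}.
Read 'b': {C, D} → {D}.
State B is not in {D}.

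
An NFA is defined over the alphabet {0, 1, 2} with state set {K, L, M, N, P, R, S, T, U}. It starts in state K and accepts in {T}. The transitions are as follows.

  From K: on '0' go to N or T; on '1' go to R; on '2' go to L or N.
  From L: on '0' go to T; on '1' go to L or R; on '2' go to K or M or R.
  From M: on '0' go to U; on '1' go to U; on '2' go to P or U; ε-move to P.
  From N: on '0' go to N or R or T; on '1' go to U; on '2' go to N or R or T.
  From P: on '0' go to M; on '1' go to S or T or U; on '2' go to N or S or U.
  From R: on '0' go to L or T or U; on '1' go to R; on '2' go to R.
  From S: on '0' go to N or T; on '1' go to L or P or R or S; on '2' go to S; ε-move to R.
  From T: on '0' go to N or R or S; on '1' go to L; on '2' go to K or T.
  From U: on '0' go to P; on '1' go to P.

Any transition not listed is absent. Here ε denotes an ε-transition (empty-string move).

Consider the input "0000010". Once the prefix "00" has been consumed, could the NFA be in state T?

Yes

Start in {K}.
Read '0': {K} → {N, T}.
Read '0': {N, T} → {N, R, S, T}.
State T is in {N, R, S, T}.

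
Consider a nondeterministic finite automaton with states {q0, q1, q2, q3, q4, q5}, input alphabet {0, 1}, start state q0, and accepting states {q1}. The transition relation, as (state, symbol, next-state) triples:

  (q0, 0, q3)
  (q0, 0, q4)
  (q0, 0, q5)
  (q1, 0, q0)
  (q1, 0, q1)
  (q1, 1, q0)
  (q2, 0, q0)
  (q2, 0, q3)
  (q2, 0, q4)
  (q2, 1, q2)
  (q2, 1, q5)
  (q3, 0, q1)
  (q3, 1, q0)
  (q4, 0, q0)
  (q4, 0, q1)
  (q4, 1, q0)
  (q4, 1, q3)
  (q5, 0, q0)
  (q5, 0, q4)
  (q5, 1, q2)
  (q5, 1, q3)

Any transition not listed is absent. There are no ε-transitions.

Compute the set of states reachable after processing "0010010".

{q1, q3, q4, q5}

Start in {q0}.
Read '0': q0→{q3, q4, q5}; now {q3, q4, q5}.
Read '0': q3→{q1}, q4→{q0, q1}, q5→{q0, q4}; now {q0, q1, q4}.
Read '1': q0→∅, q1→{q0}, q4→{q0, q3}; now {q0, q3}.
Read '0': q0→{q3, q4, q5}, q3→{q1}; now {q1, q3, q4, q5}.
Read '0': q1→{q0, q1}, q3→{q1}, q4→{q0, q1}, q5→{q0, q4}; now {q0, q1, q4}.
Read '1': q0→∅, q1→{q0}, q4→{q0, q3}; now {q0, q3}.
Read '0': q0→{q3, q4, q5}, q3→{q1}; now {q1, q3, q4, q5}.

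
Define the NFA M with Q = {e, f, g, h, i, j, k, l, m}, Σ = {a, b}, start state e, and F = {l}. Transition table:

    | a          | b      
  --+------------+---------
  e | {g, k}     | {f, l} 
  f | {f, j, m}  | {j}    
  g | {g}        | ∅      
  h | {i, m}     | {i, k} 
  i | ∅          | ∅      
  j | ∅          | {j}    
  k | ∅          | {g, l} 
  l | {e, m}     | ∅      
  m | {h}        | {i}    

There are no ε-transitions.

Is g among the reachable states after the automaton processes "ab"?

Start in {e}.
Read 'a': e→{g, k}; now {g, k}.
Read 'b': g→∅, k→{g, l}; now {g, l}.
State g is in {g, l}.

Yes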